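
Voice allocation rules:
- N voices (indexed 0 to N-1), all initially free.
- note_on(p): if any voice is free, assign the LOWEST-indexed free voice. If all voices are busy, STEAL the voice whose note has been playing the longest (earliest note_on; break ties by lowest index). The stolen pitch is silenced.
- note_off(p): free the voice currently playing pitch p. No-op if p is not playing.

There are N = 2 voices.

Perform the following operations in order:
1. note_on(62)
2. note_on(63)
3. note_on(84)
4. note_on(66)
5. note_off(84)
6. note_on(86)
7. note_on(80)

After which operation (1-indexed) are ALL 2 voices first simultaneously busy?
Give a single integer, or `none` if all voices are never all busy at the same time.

Op 1: note_on(62): voice 0 is free -> assigned | voices=[62 -]
Op 2: note_on(63): voice 1 is free -> assigned | voices=[62 63]
Op 3: note_on(84): all voices busy, STEAL voice 0 (pitch 62, oldest) -> assign | voices=[84 63]
Op 4: note_on(66): all voices busy, STEAL voice 1 (pitch 63, oldest) -> assign | voices=[84 66]
Op 5: note_off(84): free voice 0 | voices=[- 66]
Op 6: note_on(86): voice 0 is free -> assigned | voices=[86 66]
Op 7: note_on(80): all voices busy, STEAL voice 1 (pitch 66, oldest) -> assign | voices=[86 80]

Answer: 2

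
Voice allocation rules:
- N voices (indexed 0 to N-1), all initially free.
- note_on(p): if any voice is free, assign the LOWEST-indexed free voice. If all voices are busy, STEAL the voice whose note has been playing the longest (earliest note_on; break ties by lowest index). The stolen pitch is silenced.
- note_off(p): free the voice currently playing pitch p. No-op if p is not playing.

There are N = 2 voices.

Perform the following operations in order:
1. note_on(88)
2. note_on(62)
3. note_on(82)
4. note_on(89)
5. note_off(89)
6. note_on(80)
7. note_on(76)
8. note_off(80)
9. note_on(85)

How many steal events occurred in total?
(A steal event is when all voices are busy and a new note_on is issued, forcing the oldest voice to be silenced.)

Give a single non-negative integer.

Answer: 3

Derivation:
Op 1: note_on(88): voice 0 is free -> assigned | voices=[88 -]
Op 2: note_on(62): voice 1 is free -> assigned | voices=[88 62]
Op 3: note_on(82): all voices busy, STEAL voice 0 (pitch 88, oldest) -> assign | voices=[82 62]
Op 4: note_on(89): all voices busy, STEAL voice 1 (pitch 62, oldest) -> assign | voices=[82 89]
Op 5: note_off(89): free voice 1 | voices=[82 -]
Op 6: note_on(80): voice 1 is free -> assigned | voices=[82 80]
Op 7: note_on(76): all voices busy, STEAL voice 0 (pitch 82, oldest) -> assign | voices=[76 80]
Op 8: note_off(80): free voice 1 | voices=[76 -]
Op 9: note_on(85): voice 1 is free -> assigned | voices=[76 85]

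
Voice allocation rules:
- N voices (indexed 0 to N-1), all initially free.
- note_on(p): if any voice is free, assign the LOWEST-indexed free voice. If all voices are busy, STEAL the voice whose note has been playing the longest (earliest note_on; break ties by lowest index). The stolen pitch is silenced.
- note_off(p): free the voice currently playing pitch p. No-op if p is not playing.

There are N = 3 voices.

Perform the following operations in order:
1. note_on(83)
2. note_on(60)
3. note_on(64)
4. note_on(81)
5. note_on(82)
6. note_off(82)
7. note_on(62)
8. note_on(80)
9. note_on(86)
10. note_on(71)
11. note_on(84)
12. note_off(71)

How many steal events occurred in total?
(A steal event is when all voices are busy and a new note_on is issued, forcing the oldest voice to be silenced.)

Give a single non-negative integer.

Answer: 6

Derivation:
Op 1: note_on(83): voice 0 is free -> assigned | voices=[83 - -]
Op 2: note_on(60): voice 1 is free -> assigned | voices=[83 60 -]
Op 3: note_on(64): voice 2 is free -> assigned | voices=[83 60 64]
Op 4: note_on(81): all voices busy, STEAL voice 0 (pitch 83, oldest) -> assign | voices=[81 60 64]
Op 5: note_on(82): all voices busy, STEAL voice 1 (pitch 60, oldest) -> assign | voices=[81 82 64]
Op 6: note_off(82): free voice 1 | voices=[81 - 64]
Op 7: note_on(62): voice 1 is free -> assigned | voices=[81 62 64]
Op 8: note_on(80): all voices busy, STEAL voice 2 (pitch 64, oldest) -> assign | voices=[81 62 80]
Op 9: note_on(86): all voices busy, STEAL voice 0 (pitch 81, oldest) -> assign | voices=[86 62 80]
Op 10: note_on(71): all voices busy, STEAL voice 1 (pitch 62, oldest) -> assign | voices=[86 71 80]
Op 11: note_on(84): all voices busy, STEAL voice 2 (pitch 80, oldest) -> assign | voices=[86 71 84]
Op 12: note_off(71): free voice 1 | voices=[86 - 84]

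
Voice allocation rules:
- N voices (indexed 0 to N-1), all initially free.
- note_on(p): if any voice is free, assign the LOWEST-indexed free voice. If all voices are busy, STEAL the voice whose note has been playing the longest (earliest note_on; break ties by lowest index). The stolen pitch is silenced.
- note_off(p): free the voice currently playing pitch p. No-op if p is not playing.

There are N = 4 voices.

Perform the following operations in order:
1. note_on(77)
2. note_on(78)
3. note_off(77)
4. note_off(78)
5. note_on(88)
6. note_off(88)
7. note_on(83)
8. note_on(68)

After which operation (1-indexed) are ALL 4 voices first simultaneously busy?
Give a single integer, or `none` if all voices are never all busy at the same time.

Op 1: note_on(77): voice 0 is free -> assigned | voices=[77 - - -]
Op 2: note_on(78): voice 1 is free -> assigned | voices=[77 78 - -]
Op 3: note_off(77): free voice 0 | voices=[- 78 - -]
Op 4: note_off(78): free voice 1 | voices=[- - - -]
Op 5: note_on(88): voice 0 is free -> assigned | voices=[88 - - -]
Op 6: note_off(88): free voice 0 | voices=[- - - -]
Op 7: note_on(83): voice 0 is free -> assigned | voices=[83 - - -]
Op 8: note_on(68): voice 1 is free -> assigned | voices=[83 68 - -]

Answer: none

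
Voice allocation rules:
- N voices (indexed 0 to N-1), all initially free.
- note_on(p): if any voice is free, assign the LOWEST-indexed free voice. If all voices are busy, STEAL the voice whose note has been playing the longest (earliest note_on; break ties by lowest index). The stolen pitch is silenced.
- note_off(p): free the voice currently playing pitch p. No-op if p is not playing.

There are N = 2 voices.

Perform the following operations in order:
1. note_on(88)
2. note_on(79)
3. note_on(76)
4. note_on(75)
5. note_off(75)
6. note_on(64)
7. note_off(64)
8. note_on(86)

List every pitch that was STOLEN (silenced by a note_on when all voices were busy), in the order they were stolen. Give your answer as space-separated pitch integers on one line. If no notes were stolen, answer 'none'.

Answer: 88 79

Derivation:
Op 1: note_on(88): voice 0 is free -> assigned | voices=[88 -]
Op 2: note_on(79): voice 1 is free -> assigned | voices=[88 79]
Op 3: note_on(76): all voices busy, STEAL voice 0 (pitch 88, oldest) -> assign | voices=[76 79]
Op 4: note_on(75): all voices busy, STEAL voice 1 (pitch 79, oldest) -> assign | voices=[76 75]
Op 5: note_off(75): free voice 1 | voices=[76 -]
Op 6: note_on(64): voice 1 is free -> assigned | voices=[76 64]
Op 7: note_off(64): free voice 1 | voices=[76 -]
Op 8: note_on(86): voice 1 is free -> assigned | voices=[76 86]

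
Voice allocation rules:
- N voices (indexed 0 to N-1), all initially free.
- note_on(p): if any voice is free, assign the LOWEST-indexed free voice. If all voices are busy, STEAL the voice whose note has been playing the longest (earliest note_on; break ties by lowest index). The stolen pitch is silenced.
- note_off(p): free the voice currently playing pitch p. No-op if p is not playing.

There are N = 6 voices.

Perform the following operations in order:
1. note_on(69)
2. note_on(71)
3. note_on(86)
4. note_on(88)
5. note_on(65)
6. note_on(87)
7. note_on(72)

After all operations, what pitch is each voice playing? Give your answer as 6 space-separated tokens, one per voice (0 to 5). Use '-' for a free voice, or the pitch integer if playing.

Op 1: note_on(69): voice 0 is free -> assigned | voices=[69 - - - - -]
Op 2: note_on(71): voice 1 is free -> assigned | voices=[69 71 - - - -]
Op 3: note_on(86): voice 2 is free -> assigned | voices=[69 71 86 - - -]
Op 4: note_on(88): voice 3 is free -> assigned | voices=[69 71 86 88 - -]
Op 5: note_on(65): voice 4 is free -> assigned | voices=[69 71 86 88 65 -]
Op 6: note_on(87): voice 5 is free -> assigned | voices=[69 71 86 88 65 87]
Op 7: note_on(72): all voices busy, STEAL voice 0 (pitch 69, oldest) -> assign | voices=[72 71 86 88 65 87]

Answer: 72 71 86 88 65 87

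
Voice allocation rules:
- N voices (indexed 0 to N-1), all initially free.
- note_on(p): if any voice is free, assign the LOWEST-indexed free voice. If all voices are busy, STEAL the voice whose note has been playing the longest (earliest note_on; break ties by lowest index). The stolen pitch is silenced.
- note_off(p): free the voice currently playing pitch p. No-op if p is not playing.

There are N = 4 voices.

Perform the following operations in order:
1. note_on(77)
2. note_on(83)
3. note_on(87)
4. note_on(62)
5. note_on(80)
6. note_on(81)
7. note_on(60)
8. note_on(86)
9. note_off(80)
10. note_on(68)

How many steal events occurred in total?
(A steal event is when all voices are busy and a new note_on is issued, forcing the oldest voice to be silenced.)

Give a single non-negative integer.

Answer: 4

Derivation:
Op 1: note_on(77): voice 0 is free -> assigned | voices=[77 - - -]
Op 2: note_on(83): voice 1 is free -> assigned | voices=[77 83 - -]
Op 3: note_on(87): voice 2 is free -> assigned | voices=[77 83 87 -]
Op 4: note_on(62): voice 3 is free -> assigned | voices=[77 83 87 62]
Op 5: note_on(80): all voices busy, STEAL voice 0 (pitch 77, oldest) -> assign | voices=[80 83 87 62]
Op 6: note_on(81): all voices busy, STEAL voice 1 (pitch 83, oldest) -> assign | voices=[80 81 87 62]
Op 7: note_on(60): all voices busy, STEAL voice 2 (pitch 87, oldest) -> assign | voices=[80 81 60 62]
Op 8: note_on(86): all voices busy, STEAL voice 3 (pitch 62, oldest) -> assign | voices=[80 81 60 86]
Op 9: note_off(80): free voice 0 | voices=[- 81 60 86]
Op 10: note_on(68): voice 0 is free -> assigned | voices=[68 81 60 86]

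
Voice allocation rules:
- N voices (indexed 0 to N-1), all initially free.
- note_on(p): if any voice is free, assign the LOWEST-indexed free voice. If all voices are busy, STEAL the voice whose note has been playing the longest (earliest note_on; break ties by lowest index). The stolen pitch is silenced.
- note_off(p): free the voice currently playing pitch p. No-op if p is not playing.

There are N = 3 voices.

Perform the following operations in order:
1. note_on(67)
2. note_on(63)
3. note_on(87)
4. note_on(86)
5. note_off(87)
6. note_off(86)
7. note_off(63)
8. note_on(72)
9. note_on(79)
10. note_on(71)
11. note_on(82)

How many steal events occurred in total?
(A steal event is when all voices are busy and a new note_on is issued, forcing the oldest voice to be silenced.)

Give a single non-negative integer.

Op 1: note_on(67): voice 0 is free -> assigned | voices=[67 - -]
Op 2: note_on(63): voice 1 is free -> assigned | voices=[67 63 -]
Op 3: note_on(87): voice 2 is free -> assigned | voices=[67 63 87]
Op 4: note_on(86): all voices busy, STEAL voice 0 (pitch 67, oldest) -> assign | voices=[86 63 87]
Op 5: note_off(87): free voice 2 | voices=[86 63 -]
Op 6: note_off(86): free voice 0 | voices=[- 63 -]
Op 7: note_off(63): free voice 1 | voices=[- - -]
Op 8: note_on(72): voice 0 is free -> assigned | voices=[72 - -]
Op 9: note_on(79): voice 1 is free -> assigned | voices=[72 79 -]
Op 10: note_on(71): voice 2 is free -> assigned | voices=[72 79 71]
Op 11: note_on(82): all voices busy, STEAL voice 0 (pitch 72, oldest) -> assign | voices=[82 79 71]

Answer: 2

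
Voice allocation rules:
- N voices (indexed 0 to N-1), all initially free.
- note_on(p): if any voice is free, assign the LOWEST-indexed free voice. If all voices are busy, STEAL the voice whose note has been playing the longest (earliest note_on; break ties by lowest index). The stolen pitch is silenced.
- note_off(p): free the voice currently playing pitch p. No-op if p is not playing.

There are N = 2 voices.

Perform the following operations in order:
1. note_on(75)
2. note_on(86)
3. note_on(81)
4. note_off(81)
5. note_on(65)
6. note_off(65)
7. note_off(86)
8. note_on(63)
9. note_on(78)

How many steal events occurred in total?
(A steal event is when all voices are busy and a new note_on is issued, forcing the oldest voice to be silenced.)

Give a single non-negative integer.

Answer: 1

Derivation:
Op 1: note_on(75): voice 0 is free -> assigned | voices=[75 -]
Op 2: note_on(86): voice 1 is free -> assigned | voices=[75 86]
Op 3: note_on(81): all voices busy, STEAL voice 0 (pitch 75, oldest) -> assign | voices=[81 86]
Op 4: note_off(81): free voice 0 | voices=[- 86]
Op 5: note_on(65): voice 0 is free -> assigned | voices=[65 86]
Op 6: note_off(65): free voice 0 | voices=[- 86]
Op 7: note_off(86): free voice 1 | voices=[- -]
Op 8: note_on(63): voice 0 is free -> assigned | voices=[63 -]
Op 9: note_on(78): voice 1 is free -> assigned | voices=[63 78]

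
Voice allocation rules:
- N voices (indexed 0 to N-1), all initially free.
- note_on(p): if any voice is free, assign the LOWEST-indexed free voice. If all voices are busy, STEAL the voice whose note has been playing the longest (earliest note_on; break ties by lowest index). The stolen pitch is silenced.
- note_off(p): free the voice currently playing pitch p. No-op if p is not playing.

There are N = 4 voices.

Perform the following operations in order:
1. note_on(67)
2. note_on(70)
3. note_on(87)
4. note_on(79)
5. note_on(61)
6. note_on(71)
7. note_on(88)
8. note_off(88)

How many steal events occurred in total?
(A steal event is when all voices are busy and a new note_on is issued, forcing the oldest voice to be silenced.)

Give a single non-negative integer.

Answer: 3

Derivation:
Op 1: note_on(67): voice 0 is free -> assigned | voices=[67 - - -]
Op 2: note_on(70): voice 1 is free -> assigned | voices=[67 70 - -]
Op 3: note_on(87): voice 2 is free -> assigned | voices=[67 70 87 -]
Op 4: note_on(79): voice 3 is free -> assigned | voices=[67 70 87 79]
Op 5: note_on(61): all voices busy, STEAL voice 0 (pitch 67, oldest) -> assign | voices=[61 70 87 79]
Op 6: note_on(71): all voices busy, STEAL voice 1 (pitch 70, oldest) -> assign | voices=[61 71 87 79]
Op 7: note_on(88): all voices busy, STEAL voice 2 (pitch 87, oldest) -> assign | voices=[61 71 88 79]
Op 8: note_off(88): free voice 2 | voices=[61 71 - 79]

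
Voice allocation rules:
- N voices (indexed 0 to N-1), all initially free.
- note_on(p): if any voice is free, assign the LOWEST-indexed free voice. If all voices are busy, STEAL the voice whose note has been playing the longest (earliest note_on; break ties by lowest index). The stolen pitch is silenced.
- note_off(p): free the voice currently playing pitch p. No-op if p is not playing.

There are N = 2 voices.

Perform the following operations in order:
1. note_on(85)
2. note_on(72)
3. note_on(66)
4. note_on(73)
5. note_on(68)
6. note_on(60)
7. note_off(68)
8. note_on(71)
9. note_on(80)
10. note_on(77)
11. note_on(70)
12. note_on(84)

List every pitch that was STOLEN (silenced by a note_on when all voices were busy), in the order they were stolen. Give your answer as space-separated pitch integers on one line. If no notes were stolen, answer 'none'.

Answer: 85 72 66 73 60 71 80 77

Derivation:
Op 1: note_on(85): voice 0 is free -> assigned | voices=[85 -]
Op 2: note_on(72): voice 1 is free -> assigned | voices=[85 72]
Op 3: note_on(66): all voices busy, STEAL voice 0 (pitch 85, oldest) -> assign | voices=[66 72]
Op 4: note_on(73): all voices busy, STEAL voice 1 (pitch 72, oldest) -> assign | voices=[66 73]
Op 5: note_on(68): all voices busy, STEAL voice 0 (pitch 66, oldest) -> assign | voices=[68 73]
Op 6: note_on(60): all voices busy, STEAL voice 1 (pitch 73, oldest) -> assign | voices=[68 60]
Op 7: note_off(68): free voice 0 | voices=[- 60]
Op 8: note_on(71): voice 0 is free -> assigned | voices=[71 60]
Op 9: note_on(80): all voices busy, STEAL voice 1 (pitch 60, oldest) -> assign | voices=[71 80]
Op 10: note_on(77): all voices busy, STEAL voice 0 (pitch 71, oldest) -> assign | voices=[77 80]
Op 11: note_on(70): all voices busy, STEAL voice 1 (pitch 80, oldest) -> assign | voices=[77 70]
Op 12: note_on(84): all voices busy, STEAL voice 0 (pitch 77, oldest) -> assign | voices=[84 70]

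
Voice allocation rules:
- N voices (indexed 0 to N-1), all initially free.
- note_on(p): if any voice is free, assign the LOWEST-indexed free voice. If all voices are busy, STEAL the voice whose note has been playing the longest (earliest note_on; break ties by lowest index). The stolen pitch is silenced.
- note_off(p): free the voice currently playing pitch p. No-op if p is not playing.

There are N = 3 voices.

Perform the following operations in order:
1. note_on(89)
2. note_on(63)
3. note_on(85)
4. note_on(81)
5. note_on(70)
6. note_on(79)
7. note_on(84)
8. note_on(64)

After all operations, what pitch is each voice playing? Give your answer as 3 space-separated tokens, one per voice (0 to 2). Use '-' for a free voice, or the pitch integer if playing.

Op 1: note_on(89): voice 0 is free -> assigned | voices=[89 - -]
Op 2: note_on(63): voice 1 is free -> assigned | voices=[89 63 -]
Op 3: note_on(85): voice 2 is free -> assigned | voices=[89 63 85]
Op 4: note_on(81): all voices busy, STEAL voice 0 (pitch 89, oldest) -> assign | voices=[81 63 85]
Op 5: note_on(70): all voices busy, STEAL voice 1 (pitch 63, oldest) -> assign | voices=[81 70 85]
Op 6: note_on(79): all voices busy, STEAL voice 2 (pitch 85, oldest) -> assign | voices=[81 70 79]
Op 7: note_on(84): all voices busy, STEAL voice 0 (pitch 81, oldest) -> assign | voices=[84 70 79]
Op 8: note_on(64): all voices busy, STEAL voice 1 (pitch 70, oldest) -> assign | voices=[84 64 79]

Answer: 84 64 79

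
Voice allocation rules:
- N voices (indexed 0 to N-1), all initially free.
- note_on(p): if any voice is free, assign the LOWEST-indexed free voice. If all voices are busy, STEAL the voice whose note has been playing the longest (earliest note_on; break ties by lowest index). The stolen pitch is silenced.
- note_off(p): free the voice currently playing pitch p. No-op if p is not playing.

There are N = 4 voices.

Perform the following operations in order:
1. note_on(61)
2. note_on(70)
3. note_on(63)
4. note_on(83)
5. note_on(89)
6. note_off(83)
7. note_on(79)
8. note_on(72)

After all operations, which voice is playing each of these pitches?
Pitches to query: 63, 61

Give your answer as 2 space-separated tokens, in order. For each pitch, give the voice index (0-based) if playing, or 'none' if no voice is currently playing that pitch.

Answer: 2 none

Derivation:
Op 1: note_on(61): voice 0 is free -> assigned | voices=[61 - - -]
Op 2: note_on(70): voice 1 is free -> assigned | voices=[61 70 - -]
Op 3: note_on(63): voice 2 is free -> assigned | voices=[61 70 63 -]
Op 4: note_on(83): voice 3 is free -> assigned | voices=[61 70 63 83]
Op 5: note_on(89): all voices busy, STEAL voice 0 (pitch 61, oldest) -> assign | voices=[89 70 63 83]
Op 6: note_off(83): free voice 3 | voices=[89 70 63 -]
Op 7: note_on(79): voice 3 is free -> assigned | voices=[89 70 63 79]
Op 8: note_on(72): all voices busy, STEAL voice 1 (pitch 70, oldest) -> assign | voices=[89 72 63 79]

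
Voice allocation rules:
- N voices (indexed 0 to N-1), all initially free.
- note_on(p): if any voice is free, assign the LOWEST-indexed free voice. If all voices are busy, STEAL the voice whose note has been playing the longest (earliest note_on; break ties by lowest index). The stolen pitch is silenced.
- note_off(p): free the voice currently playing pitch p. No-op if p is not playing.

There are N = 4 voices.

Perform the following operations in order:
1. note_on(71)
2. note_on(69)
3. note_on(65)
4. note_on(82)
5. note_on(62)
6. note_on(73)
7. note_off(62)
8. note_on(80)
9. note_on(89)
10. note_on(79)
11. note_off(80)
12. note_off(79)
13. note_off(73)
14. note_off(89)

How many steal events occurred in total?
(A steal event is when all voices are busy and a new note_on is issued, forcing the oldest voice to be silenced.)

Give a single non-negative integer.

Op 1: note_on(71): voice 0 is free -> assigned | voices=[71 - - -]
Op 2: note_on(69): voice 1 is free -> assigned | voices=[71 69 - -]
Op 3: note_on(65): voice 2 is free -> assigned | voices=[71 69 65 -]
Op 4: note_on(82): voice 3 is free -> assigned | voices=[71 69 65 82]
Op 5: note_on(62): all voices busy, STEAL voice 0 (pitch 71, oldest) -> assign | voices=[62 69 65 82]
Op 6: note_on(73): all voices busy, STEAL voice 1 (pitch 69, oldest) -> assign | voices=[62 73 65 82]
Op 7: note_off(62): free voice 0 | voices=[- 73 65 82]
Op 8: note_on(80): voice 0 is free -> assigned | voices=[80 73 65 82]
Op 9: note_on(89): all voices busy, STEAL voice 2 (pitch 65, oldest) -> assign | voices=[80 73 89 82]
Op 10: note_on(79): all voices busy, STEAL voice 3 (pitch 82, oldest) -> assign | voices=[80 73 89 79]
Op 11: note_off(80): free voice 0 | voices=[- 73 89 79]
Op 12: note_off(79): free voice 3 | voices=[- 73 89 -]
Op 13: note_off(73): free voice 1 | voices=[- - 89 -]
Op 14: note_off(89): free voice 2 | voices=[- - - -]

Answer: 4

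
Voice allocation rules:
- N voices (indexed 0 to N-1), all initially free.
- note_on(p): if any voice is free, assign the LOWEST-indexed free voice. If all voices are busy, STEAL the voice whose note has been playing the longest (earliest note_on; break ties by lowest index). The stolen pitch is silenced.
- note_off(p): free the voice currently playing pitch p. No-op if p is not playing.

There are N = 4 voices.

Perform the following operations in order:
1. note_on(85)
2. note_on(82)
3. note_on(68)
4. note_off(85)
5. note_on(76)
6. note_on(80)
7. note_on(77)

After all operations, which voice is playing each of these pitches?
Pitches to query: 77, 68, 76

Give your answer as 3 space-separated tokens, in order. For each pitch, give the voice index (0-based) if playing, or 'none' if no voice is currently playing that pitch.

Answer: 1 2 0

Derivation:
Op 1: note_on(85): voice 0 is free -> assigned | voices=[85 - - -]
Op 2: note_on(82): voice 1 is free -> assigned | voices=[85 82 - -]
Op 3: note_on(68): voice 2 is free -> assigned | voices=[85 82 68 -]
Op 4: note_off(85): free voice 0 | voices=[- 82 68 -]
Op 5: note_on(76): voice 0 is free -> assigned | voices=[76 82 68 -]
Op 6: note_on(80): voice 3 is free -> assigned | voices=[76 82 68 80]
Op 7: note_on(77): all voices busy, STEAL voice 1 (pitch 82, oldest) -> assign | voices=[76 77 68 80]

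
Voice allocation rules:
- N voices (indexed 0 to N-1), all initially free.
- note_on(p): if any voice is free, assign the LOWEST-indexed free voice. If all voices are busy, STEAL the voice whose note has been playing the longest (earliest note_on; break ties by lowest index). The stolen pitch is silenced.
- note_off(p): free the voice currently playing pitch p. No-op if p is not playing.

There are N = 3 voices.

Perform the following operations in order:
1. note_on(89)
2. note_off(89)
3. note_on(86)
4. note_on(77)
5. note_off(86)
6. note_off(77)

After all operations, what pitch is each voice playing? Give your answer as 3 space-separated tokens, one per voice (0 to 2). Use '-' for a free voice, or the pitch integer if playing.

Answer: - - -

Derivation:
Op 1: note_on(89): voice 0 is free -> assigned | voices=[89 - -]
Op 2: note_off(89): free voice 0 | voices=[- - -]
Op 3: note_on(86): voice 0 is free -> assigned | voices=[86 - -]
Op 4: note_on(77): voice 1 is free -> assigned | voices=[86 77 -]
Op 5: note_off(86): free voice 0 | voices=[- 77 -]
Op 6: note_off(77): free voice 1 | voices=[- - -]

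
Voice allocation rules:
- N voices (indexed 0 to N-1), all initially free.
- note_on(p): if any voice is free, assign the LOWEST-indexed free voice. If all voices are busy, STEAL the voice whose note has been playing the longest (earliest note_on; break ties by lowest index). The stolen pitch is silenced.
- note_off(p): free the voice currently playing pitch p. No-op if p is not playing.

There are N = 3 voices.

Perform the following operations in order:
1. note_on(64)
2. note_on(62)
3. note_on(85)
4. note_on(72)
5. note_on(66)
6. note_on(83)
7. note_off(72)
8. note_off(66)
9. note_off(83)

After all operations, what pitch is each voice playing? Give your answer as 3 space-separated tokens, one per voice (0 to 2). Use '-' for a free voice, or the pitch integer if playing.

Op 1: note_on(64): voice 0 is free -> assigned | voices=[64 - -]
Op 2: note_on(62): voice 1 is free -> assigned | voices=[64 62 -]
Op 3: note_on(85): voice 2 is free -> assigned | voices=[64 62 85]
Op 4: note_on(72): all voices busy, STEAL voice 0 (pitch 64, oldest) -> assign | voices=[72 62 85]
Op 5: note_on(66): all voices busy, STEAL voice 1 (pitch 62, oldest) -> assign | voices=[72 66 85]
Op 6: note_on(83): all voices busy, STEAL voice 2 (pitch 85, oldest) -> assign | voices=[72 66 83]
Op 7: note_off(72): free voice 0 | voices=[- 66 83]
Op 8: note_off(66): free voice 1 | voices=[- - 83]
Op 9: note_off(83): free voice 2 | voices=[- - -]

Answer: - - -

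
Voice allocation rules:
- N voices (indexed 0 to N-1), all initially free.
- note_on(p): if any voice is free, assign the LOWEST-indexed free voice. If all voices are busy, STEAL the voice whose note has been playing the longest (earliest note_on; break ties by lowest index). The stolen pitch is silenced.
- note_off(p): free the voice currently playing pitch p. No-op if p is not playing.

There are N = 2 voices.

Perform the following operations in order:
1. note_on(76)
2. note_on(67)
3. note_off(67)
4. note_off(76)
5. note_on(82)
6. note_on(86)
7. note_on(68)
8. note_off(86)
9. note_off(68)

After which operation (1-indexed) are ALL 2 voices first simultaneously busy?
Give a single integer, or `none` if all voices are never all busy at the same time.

Op 1: note_on(76): voice 0 is free -> assigned | voices=[76 -]
Op 2: note_on(67): voice 1 is free -> assigned | voices=[76 67]
Op 3: note_off(67): free voice 1 | voices=[76 -]
Op 4: note_off(76): free voice 0 | voices=[- -]
Op 5: note_on(82): voice 0 is free -> assigned | voices=[82 -]
Op 6: note_on(86): voice 1 is free -> assigned | voices=[82 86]
Op 7: note_on(68): all voices busy, STEAL voice 0 (pitch 82, oldest) -> assign | voices=[68 86]
Op 8: note_off(86): free voice 1 | voices=[68 -]
Op 9: note_off(68): free voice 0 | voices=[- -]

Answer: 2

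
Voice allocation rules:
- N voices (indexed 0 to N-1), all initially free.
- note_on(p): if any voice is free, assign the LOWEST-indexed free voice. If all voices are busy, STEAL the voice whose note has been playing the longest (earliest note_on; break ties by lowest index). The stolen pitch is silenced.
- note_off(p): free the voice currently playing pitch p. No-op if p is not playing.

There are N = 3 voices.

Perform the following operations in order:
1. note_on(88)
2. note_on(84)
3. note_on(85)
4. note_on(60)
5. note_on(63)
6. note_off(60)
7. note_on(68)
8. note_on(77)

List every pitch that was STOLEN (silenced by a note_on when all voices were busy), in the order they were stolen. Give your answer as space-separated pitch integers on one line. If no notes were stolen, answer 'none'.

Answer: 88 84 85

Derivation:
Op 1: note_on(88): voice 0 is free -> assigned | voices=[88 - -]
Op 2: note_on(84): voice 1 is free -> assigned | voices=[88 84 -]
Op 3: note_on(85): voice 2 is free -> assigned | voices=[88 84 85]
Op 4: note_on(60): all voices busy, STEAL voice 0 (pitch 88, oldest) -> assign | voices=[60 84 85]
Op 5: note_on(63): all voices busy, STEAL voice 1 (pitch 84, oldest) -> assign | voices=[60 63 85]
Op 6: note_off(60): free voice 0 | voices=[- 63 85]
Op 7: note_on(68): voice 0 is free -> assigned | voices=[68 63 85]
Op 8: note_on(77): all voices busy, STEAL voice 2 (pitch 85, oldest) -> assign | voices=[68 63 77]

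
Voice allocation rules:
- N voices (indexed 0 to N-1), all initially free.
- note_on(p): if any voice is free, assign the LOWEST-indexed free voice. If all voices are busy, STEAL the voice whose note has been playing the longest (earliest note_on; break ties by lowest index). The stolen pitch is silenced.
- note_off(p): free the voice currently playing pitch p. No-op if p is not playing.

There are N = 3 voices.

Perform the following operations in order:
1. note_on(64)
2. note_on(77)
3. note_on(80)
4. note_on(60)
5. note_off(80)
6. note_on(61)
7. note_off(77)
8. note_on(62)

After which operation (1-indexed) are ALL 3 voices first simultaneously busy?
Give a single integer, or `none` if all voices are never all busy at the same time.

Answer: 3

Derivation:
Op 1: note_on(64): voice 0 is free -> assigned | voices=[64 - -]
Op 2: note_on(77): voice 1 is free -> assigned | voices=[64 77 -]
Op 3: note_on(80): voice 2 is free -> assigned | voices=[64 77 80]
Op 4: note_on(60): all voices busy, STEAL voice 0 (pitch 64, oldest) -> assign | voices=[60 77 80]
Op 5: note_off(80): free voice 2 | voices=[60 77 -]
Op 6: note_on(61): voice 2 is free -> assigned | voices=[60 77 61]
Op 7: note_off(77): free voice 1 | voices=[60 - 61]
Op 8: note_on(62): voice 1 is free -> assigned | voices=[60 62 61]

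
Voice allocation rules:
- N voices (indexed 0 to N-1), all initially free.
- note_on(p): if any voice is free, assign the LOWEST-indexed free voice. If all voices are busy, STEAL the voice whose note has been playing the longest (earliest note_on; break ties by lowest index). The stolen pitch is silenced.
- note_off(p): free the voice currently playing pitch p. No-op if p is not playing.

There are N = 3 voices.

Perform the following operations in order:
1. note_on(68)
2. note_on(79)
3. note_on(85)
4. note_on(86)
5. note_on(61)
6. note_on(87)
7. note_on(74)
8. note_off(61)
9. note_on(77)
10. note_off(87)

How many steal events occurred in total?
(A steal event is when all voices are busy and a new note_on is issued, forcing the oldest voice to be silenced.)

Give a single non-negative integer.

Answer: 4

Derivation:
Op 1: note_on(68): voice 0 is free -> assigned | voices=[68 - -]
Op 2: note_on(79): voice 1 is free -> assigned | voices=[68 79 -]
Op 3: note_on(85): voice 2 is free -> assigned | voices=[68 79 85]
Op 4: note_on(86): all voices busy, STEAL voice 0 (pitch 68, oldest) -> assign | voices=[86 79 85]
Op 5: note_on(61): all voices busy, STEAL voice 1 (pitch 79, oldest) -> assign | voices=[86 61 85]
Op 6: note_on(87): all voices busy, STEAL voice 2 (pitch 85, oldest) -> assign | voices=[86 61 87]
Op 7: note_on(74): all voices busy, STEAL voice 0 (pitch 86, oldest) -> assign | voices=[74 61 87]
Op 8: note_off(61): free voice 1 | voices=[74 - 87]
Op 9: note_on(77): voice 1 is free -> assigned | voices=[74 77 87]
Op 10: note_off(87): free voice 2 | voices=[74 77 -]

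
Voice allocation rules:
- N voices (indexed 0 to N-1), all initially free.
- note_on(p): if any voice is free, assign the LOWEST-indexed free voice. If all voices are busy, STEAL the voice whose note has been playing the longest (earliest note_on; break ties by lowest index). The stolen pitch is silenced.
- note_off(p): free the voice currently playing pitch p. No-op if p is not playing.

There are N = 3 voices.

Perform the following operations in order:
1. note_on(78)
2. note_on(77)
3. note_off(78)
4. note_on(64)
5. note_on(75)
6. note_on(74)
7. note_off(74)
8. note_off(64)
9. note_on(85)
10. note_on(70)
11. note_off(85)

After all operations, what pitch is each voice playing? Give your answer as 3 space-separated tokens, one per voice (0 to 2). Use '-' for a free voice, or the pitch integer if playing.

Answer: - 70 75

Derivation:
Op 1: note_on(78): voice 0 is free -> assigned | voices=[78 - -]
Op 2: note_on(77): voice 1 is free -> assigned | voices=[78 77 -]
Op 3: note_off(78): free voice 0 | voices=[- 77 -]
Op 4: note_on(64): voice 0 is free -> assigned | voices=[64 77 -]
Op 5: note_on(75): voice 2 is free -> assigned | voices=[64 77 75]
Op 6: note_on(74): all voices busy, STEAL voice 1 (pitch 77, oldest) -> assign | voices=[64 74 75]
Op 7: note_off(74): free voice 1 | voices=[64 - 75]
Op 8: note_off(64): free voice 0 | voices=[- - 75]
Op 9: note_on(85): voice 0 is free -> assigned | voices=[85 - 75]
Op 10: note_on(70): voice 1 is free -> assigned | voices=[85 70 75]
Op 11: note_off(85): free voice 0 | voices=[- 70 75]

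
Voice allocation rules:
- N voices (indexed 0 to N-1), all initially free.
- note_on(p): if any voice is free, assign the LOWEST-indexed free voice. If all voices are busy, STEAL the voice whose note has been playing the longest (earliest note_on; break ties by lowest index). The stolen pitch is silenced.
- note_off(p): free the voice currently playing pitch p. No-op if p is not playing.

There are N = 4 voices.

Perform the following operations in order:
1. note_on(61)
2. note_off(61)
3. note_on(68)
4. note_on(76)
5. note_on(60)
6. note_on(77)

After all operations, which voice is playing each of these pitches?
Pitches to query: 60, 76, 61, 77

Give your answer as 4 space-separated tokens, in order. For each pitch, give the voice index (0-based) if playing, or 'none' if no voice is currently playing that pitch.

Answer: 2 1 none 3

Derivation:
Op 1: note_on(61): voice 0 is free -> assigned | voices=[61 - - -]
Op 2: note_off(61): free voice 0 | voices=[- - - -]
Op 3: note_on(68): voice 0 is free -> assigned | voices=[68 - - -]
Op 4: note_on(76): voice 1 is free -> assigned | voices=[68 76 - -]
Op 5: note_on(60): voice 2 is free -> assigned | voices=[68 76 60 -]
Op 6: note_on(77): voice 3 is free -> assigned | voices=[68 76 60 77]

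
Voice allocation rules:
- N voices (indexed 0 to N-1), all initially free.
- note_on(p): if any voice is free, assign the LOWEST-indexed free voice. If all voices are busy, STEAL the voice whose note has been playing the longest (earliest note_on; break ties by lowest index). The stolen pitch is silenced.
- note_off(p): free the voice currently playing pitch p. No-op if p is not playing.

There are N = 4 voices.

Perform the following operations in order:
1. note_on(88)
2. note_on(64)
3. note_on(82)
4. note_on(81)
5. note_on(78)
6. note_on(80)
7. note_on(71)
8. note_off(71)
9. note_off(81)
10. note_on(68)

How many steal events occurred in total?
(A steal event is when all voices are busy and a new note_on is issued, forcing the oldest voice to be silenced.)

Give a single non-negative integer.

Answer: 3

Derivation:
Op 1: note_on(88): voice 0 is free -> assigned | voices=[88 - - -]
Op 2: note_on(64): voice 1 is free -> assigned | voices=[88 64 - -]
Op 3: note_on(82): voice 2 is free -> assigned | voices=[88 64 82 -]
Op 4: note_on(81): voice 3 is free -> assigned | voices=[88 64 82 81]
Op 5: note_on(78): all voices busy, STEAL voice 0 (pitch 88, oldest) -> assign | voices=[78 64 82 81]
Op 6: note_on(80): all voices busy, STEAL voice 1 (pitch 64, oldest) -> assign | voices=[78 80 82 81]
Op 7: note_on(71): all voices busy, STEAL voice 2 (pitch 82, oldest) -> assign | voices=[78 80 71 81]
Op 8: note_off(71): free voice 2 | voices=[78 80 - 81]
Op 9: note_off(81): free voice 3 | voices=[78 80 - -]
Op 10: note_on(68): voice 2 is free -> assigned | voices=[78 80 68 -]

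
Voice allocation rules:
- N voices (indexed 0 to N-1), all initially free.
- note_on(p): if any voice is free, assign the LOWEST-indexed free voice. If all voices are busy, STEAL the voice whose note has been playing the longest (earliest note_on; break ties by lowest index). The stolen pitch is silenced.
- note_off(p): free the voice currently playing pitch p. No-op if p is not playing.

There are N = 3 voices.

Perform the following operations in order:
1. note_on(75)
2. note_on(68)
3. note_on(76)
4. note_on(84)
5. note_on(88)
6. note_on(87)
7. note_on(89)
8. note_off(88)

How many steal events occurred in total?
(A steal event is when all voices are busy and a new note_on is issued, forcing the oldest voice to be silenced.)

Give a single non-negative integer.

Answer: 4

Derivation:
Op 1: note_on(75): voice 0 is free -> assigned | voices=[75 - -]
Op 2: note_on(68): voice 1 is free -> assigned | voices=[75 68 -]
Op 3: note_on(76): voice 2 is free -> assigned | voices=[75 68 76]
Op 4: note_on(84): all voices busy, STEAL voice 0 (pitch 75, oldest) -> assign | voices=[84 68 76]
Op 5: note_on(88): all voices busy, STEAL voice 1 (pitch 68, oldest) -> assign | voices=[84 88 76]
Op 6: note_on(87): all voices busy, STEAL voice 2 (pitch 76, oldest) -> assign | voices=[84 88 87]
Op 7: note_on(89): all voices busy, STEAL voice 0 (pitch 84, oldest) -> assign | voices=[89 88 87]
Op 8: note_off(88): free voice 1 | voices=[89 - 87]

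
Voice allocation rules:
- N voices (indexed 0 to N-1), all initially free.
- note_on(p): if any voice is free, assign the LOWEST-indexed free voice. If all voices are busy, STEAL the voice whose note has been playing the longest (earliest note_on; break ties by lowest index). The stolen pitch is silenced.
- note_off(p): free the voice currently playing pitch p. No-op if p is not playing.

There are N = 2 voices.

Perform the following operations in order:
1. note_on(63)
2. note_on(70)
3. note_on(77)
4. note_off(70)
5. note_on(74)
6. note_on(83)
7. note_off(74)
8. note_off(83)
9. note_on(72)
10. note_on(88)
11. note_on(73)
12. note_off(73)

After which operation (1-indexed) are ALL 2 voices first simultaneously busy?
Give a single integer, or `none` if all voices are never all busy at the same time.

Op 1: note_on(63): voice 0 is free -> assigned | voices=[63 -]
Op 2: note_on(70): voice 1 is free -> assigned | voices=[63 70]
Op 3: note_on(77): all voices busy, STEAL voice 0 (pitch 63, oldest) -> assign | voices=[77 70]
Op 4: note_off(70): free voice 1 | voices=[77 -]
Op 5: note_on(74): voice 1 is free -> assigned | voices=[77 74]
Op 6: note_on(83): all voices busy, STEAL voice 0 (pitch 77, oldest) -> assign | voices=[83 74]
Op 7: note_off(74): free voice 1 | voices=[83 -]
Op 8: note_off(83): free voice 0 | voices=[- -]
Op 9: note_on(72): voice 0 is free -> assigned | voices=[72 -]
Op 10: note_on(88): voice 1 is free -> assigned | voices=[72 88]
Op 11: note_on(73): all voices busy, STEAL voice 0 (pitch 72, oldest) -> assign | voices=[73 88]
Op 12: note_off(73): free voice 0 | voices=[- 88]

Answer: 2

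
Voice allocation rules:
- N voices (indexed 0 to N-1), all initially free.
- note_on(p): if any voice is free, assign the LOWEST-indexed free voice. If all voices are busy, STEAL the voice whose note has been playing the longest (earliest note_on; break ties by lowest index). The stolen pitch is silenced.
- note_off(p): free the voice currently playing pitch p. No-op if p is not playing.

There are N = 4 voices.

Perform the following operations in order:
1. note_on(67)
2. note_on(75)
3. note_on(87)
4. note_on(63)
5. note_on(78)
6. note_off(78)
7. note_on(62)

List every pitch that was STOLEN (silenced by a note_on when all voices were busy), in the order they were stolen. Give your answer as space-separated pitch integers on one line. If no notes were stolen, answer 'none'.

Op 1: note_on(67): voice 0 is free -> assigned | voices=[67 - - -]
Op 2: note_on(75): voice 1 is free -> assigned | voices=[67 75 - -]
Op 3: note_on(87): voice 2 is free -> assigned | voices=[67 75 87 -]
Op 4: note_on(63): voice 3 is free -> assigned | voices=[67 75 87 63]
Op 5: note_on(78): all voices busy, STEAL voice 0 (pitch 67, oldest) -> assign | voices=[78 75 87 63]
Op 6: note_off(78): free voice 0 | voices=[- 75 87 63]
Op 7: note_on(62): voice 0 is free -> assigned | voices=[62 75 87 63]

Answer: 67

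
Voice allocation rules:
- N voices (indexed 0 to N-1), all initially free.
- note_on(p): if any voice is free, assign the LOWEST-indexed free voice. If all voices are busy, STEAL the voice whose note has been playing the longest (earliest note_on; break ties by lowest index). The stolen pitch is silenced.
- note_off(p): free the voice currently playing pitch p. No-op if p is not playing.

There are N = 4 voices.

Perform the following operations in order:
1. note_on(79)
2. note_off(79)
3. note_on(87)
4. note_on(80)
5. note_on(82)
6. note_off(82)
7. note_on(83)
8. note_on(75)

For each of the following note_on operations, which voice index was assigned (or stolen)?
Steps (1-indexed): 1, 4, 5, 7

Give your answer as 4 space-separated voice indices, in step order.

Answer: 0 1 2 2

Derivation:
Op 1: note_on(79): voice 0 is free -> assigned | voices=[79 - - -]
Op 2: note_off(79): free voice 0 | voices=[- - - -]
Op 3: note_on(87): voice 0 is free -> assigned | voices=[87 - - -]
Op 4: note_on(80): voice 1 is free -> assigned | voices=[87 80 - -]
Op 5: note_on(82): voice 2 is free -> assigned | voices=[87 80 82 -]
Op 6: note_off(82): free voice 2 | voices=[87 80 - -]
Op 7: note_on(83): voice 2 is free -> assigned | voices=[87 80 83 -]
Op 8: note_on(75): voice 3 is free -> assigned | voices=[87 80 83 75]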